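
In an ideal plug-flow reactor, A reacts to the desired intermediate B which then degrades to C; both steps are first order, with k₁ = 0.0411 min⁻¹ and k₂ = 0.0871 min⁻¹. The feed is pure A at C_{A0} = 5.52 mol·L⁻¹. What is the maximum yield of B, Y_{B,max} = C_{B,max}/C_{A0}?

At the optimum, C_{B,max}/C_{A0} = (k₁/k₂)^[k₂/(k₂−k₁)].
= (0.0411/0.0871)^(0.0871/(0.0871−0.0411)) = (0.4719)^(1.893) = 0.2412.

0.241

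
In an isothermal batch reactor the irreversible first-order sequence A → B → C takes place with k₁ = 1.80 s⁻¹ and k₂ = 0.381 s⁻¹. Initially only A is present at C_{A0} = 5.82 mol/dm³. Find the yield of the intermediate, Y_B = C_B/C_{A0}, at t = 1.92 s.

0.570

The intermediate concentration in a first-order A→B→C sequence is C_B = k₁C_{A0}(e^(−k₁t) − e^(−k₂t))/(k₂−k₁).
e^(−k₁t) = e^(−1.80×1.92) = e^(−3.456) = 0.03156; e^(−k₂t) = e^(−0.7315) = 0.4812.
C_B = 1.80×5.82/(0.381−1.80) × (0.03156−0.4812) = (-7.383)×(-0.4496) = 3.319 mol/dm³.
Y_B = C_B/C_{A0} = 3.319/5.82 = 0.570.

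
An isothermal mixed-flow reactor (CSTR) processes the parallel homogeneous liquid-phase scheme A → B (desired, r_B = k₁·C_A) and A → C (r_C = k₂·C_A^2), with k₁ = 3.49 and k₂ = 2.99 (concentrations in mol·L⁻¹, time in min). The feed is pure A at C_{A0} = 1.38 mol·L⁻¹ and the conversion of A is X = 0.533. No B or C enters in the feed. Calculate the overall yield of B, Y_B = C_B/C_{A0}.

Exit C_A = C_{A0}(1−X) = 1.38×0.467 = 0.6445 mol·L⁻¹.
Rates in a CSTR are evaluated at the outlet concentration: r_B = 3.49×0.6445 = 2.249, r_C = 2.99×0.6445^2 = 1.242.
Fraction of consumed A going to B: r_B/(r_B+r_C) = 0.6443.
C_B = 0.6443·C_{A0}·X = 0.6443×1.38×0.533 = 0.474 mol·L⁻¹; Y_B = C_B/C_{A0} = 0.343.

0.343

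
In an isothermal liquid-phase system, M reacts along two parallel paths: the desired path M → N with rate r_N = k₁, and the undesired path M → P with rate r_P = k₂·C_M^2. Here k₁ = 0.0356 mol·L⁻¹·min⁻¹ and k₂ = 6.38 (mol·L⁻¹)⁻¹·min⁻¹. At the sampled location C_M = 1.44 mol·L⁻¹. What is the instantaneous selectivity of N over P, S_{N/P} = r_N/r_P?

0.00269

S_{N/P} = r_N/r_P = (k₁)/(k₂·C_M^2) = (k₁/k₂)·C_M^-2.
= (0.0356) / (6.38×1.440^2) = 0.03560/13.23 = 0.00269.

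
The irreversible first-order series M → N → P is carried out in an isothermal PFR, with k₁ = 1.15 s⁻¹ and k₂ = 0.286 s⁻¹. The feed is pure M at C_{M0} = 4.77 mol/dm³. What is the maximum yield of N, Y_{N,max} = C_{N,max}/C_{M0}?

For a first-order series the maximum intermediate yield is C_{N,max}/C_{M0} = (k₁/k₂)^[k₂/(k₂−k₁)].
= (1.15/0.286)^(0.286/(0.286−1.15)) = (4.021)^(-0.3310) = 0.6309.

0.631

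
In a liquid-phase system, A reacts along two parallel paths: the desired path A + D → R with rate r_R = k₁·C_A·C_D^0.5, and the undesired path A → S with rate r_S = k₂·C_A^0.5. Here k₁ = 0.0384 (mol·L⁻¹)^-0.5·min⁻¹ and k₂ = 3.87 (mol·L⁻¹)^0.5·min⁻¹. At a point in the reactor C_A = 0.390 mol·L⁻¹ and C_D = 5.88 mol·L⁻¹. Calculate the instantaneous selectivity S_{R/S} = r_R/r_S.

S_{R/S} = r_R/r_S = (k₁·C_A·C_D^0.5)/(k₂·C_A^0.5) = (k₁/k₂)·C_A^0.5·C_D^0.5.
= (0.0384×0.3900×5.880^0.5) / (3.87×0.3900^0.5) = 0.03631/2.417 = 0.0150.

0.0150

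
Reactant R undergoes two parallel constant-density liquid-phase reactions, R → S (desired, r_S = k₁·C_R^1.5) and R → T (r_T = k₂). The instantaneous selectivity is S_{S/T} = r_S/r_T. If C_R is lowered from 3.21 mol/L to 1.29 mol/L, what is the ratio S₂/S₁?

0.255

S_{S/T} = (k₁/k₂)·C_R^1.5, so S₂/S₁ = (C_{R,2}/C_{R,1})^1.5.
= (1.29/3.21)^1.5 = (0.4019)^1.5 = 0.255.
Selectivity toward S falls as C_R falls — high-concentration operation is favoured.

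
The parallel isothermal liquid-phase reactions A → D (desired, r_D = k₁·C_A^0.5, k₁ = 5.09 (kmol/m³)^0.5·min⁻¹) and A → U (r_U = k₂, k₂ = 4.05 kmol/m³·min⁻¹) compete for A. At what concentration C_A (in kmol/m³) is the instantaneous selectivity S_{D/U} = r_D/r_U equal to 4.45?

S_{D/U} = (k₁/k₂)·C_A^0.5 ⇒ C_A = (S·k₂/k₁)^(2).
= (4.45×4.05/5.09)^(2) = (3.541)^(2) = 12.5 kmol/m³.

12.5 kmol/m³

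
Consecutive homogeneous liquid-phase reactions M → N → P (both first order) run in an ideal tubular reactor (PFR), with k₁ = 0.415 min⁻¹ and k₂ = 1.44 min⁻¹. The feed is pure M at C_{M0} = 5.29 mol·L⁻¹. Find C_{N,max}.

Evaluating C_N at τ_opt = ln(k₂/k₁)/(k₂−k₁) gives C_{N,max}/C_{M0} = (k₁/k₂)^[k₂/(k₂−k₁)].
= (0.415/1.44)^(1.44/(1.44−0.415)) = (0.2882)^(1.405) = 0.1742.
C_{N,max} = 0.1742×5.29 = 0.921 mol·L⁻¹.

0.921 mol·L⁻¹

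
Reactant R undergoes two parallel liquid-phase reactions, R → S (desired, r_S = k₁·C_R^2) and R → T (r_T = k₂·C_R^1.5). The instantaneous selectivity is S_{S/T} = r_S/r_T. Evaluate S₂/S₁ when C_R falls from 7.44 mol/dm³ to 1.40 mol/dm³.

S_{S/T} = (k₁/k₂)·C_R^0.5, so S₂/S₁ = (C_{R,2}/C_{R,1})^0.5.
= (1.40/7.44)^0.5 = (0.1882)^0.5 = 0.434.
Selectivity toward S falls as C_R falls — high-concentration operation is favoured.

0.434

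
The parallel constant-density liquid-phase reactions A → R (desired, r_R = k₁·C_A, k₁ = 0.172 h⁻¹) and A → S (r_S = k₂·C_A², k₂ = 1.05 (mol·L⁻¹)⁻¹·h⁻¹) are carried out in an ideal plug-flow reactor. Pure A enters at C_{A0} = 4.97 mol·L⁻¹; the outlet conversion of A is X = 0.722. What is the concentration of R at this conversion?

C_A = C_{A0}(1−X) = 1.382 mol·L⁻¹.
Along a PFR/batch, dC_R/dC_A = −r_R/(r_R+r_S) = −k₁/(k₁+k₂·C_A).
Integrating from C_{A0} to C_A: C_R = (0.172/1.05)·ln[(0.172+1.05·4.97)/(0.172+1.05·1.38)] = 0.1638·ln(5.390/1.623) = 0.1967 mol·L⁻¹.

0.197 mol·L⁻¹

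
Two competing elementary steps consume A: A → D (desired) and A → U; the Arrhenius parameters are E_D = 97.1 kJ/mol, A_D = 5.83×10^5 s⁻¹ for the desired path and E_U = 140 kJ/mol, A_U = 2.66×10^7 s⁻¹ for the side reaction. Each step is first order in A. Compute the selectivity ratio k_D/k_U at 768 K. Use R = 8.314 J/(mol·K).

18.1

With equal orders, S_{D/U} = k_D/k_U = (A_D/A_U)·exp[(E_U−E_D)/(RT)].
(E_U−E_D)/(RT) = (140−97.1)×10³/(8.314×768) = 42900/6385 = 6.719.
k_D/k_U = (5.83×10^5/2.66×10^7)·exp(6.719) = 0.02192 × 827.8 = 18.1.
Since E_D < E_U, lowering the temperature improves selectivity toward D.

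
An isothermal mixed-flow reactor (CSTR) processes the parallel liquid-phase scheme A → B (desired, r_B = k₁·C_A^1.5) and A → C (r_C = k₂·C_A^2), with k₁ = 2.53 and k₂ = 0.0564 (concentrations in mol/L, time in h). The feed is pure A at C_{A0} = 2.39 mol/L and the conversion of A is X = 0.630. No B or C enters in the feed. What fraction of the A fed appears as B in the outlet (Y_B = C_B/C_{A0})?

0.617

Exit C_A = C_{A0}(1−X) = 2.39×0.370 = 0.8843 mol/L.
Rates in a CSTR are evaluated at the outlet concentration: r_B = 2.53×0.8843^1.5 = 2.104, r_C = 0.0564×0.8843^2 = 0.04410.
Fraction of consumed A going to B: r_B/(r_B+r_C) = 0.9795.
C_B = 0.9795·C_{A0}·X = 0.9795×2.39×0.630 = 1.47 mol/L; Y_B = C_B/C_{A0} = 0.617.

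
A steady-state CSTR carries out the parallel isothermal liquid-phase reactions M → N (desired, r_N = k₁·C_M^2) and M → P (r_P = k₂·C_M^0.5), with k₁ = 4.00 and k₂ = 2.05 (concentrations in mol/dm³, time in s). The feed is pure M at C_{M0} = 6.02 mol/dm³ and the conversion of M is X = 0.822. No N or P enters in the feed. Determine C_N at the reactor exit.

Exit C_M = C_{M0}(1−X) = 6.02×0.178 = 1.072 mol/dm³.
In a CSTR the entire volume is at exit conditions, so r_N = 4.00×1.072^2 = 4.593 and r_P = 2.05×1.072^0.5 = 2.122.
Fraction of consumed M going to N: r_N/(r_N+r_P) = 0.6840.
C_N = 0.6840·C_{M0}·X = 0.6840×6.02×0.822 = 3.38 mol/dm³.

3.38 mol/dm³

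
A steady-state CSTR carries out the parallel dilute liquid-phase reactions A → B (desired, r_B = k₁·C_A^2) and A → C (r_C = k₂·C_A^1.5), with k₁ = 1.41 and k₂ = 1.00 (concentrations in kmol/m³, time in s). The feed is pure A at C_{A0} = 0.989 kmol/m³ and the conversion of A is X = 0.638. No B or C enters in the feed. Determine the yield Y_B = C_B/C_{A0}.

Exit C_A = C_{A0}(1−X) = 0.989×0.362 = 0.3580 kmol/m³.
In a CSTR the entire volume is at exit conditions, so r_B = 1.41×0.3580^2 = 0.1807 and r_C = 1.00×0.3580^1.5 = 0.2142.
Fraction of consumed A going to B: r_B/(r_B+r_C) = 0.4576.
C_B = 0.4576·C_{A0}·X = 0.4576×0.989×0.638 = 0.289 kmol/m³; Y_B = C_B/C_{A0} = 0.292.

0.292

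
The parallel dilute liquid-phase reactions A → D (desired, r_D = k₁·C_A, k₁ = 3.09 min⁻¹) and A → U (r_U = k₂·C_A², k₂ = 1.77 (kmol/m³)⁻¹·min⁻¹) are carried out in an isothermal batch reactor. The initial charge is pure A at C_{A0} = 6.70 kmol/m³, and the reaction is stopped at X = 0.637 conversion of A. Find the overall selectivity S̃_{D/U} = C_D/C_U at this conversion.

0.404

C_A = C_{A0}(1−X) = 2.432 kmol/m³.
Along a PFR/batch, dC_D/dC_A = −r_D/(r_D+r_U) = −k₁/(k₁+k₂·C_A).
Integrating from C_{A0} to C_A: C_D = (3.09/1.77)·ln[(3.09+1.77·6.70)/(3.09+1.77·2.43)] = 1.746·ln(14.95/7.395) = 1.229 kmol/m³.
C_U = (C_{A0}−C_A)−C_D = 3.039 kmol/m³; S̃_{D/U} = 1.229/3.039 = 0.404.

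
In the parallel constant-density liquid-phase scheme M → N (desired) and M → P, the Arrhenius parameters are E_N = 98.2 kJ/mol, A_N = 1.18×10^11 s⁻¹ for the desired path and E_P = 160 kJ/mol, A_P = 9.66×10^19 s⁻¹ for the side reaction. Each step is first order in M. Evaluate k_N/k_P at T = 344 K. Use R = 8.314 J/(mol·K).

2.96

Since both paths have the same order in M, the concentration cancels and S_{N/P} = k_N/k_P = (A_N/A_P)·exp[(E_P−E_N)/(RT)].
(E_P−E_N)/(RT) = (160−98.2)×10³/(8.314×344) = 61800/2860 = 21.61.
k_N/k_P = (1.18×10^11/9.66×10^19)·exp(21.61) = 1.222×10^-9 × 2.423×10^9 = 2.96.
Since E_N < E_P, lowering the temperature improves selectivity toward N.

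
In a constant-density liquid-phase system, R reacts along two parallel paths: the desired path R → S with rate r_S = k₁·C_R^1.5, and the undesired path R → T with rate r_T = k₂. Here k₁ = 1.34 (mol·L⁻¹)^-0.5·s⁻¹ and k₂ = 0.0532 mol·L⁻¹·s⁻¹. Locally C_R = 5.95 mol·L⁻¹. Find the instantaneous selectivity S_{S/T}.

S_{S/T} = r_S/r_T = (k₁·C_R^1.5)/(k₂) = (k₁/k₂)·C_R^1.5.
= (1.34×5.950^1.5) / (0.0532) = 19.45/0.05320 = 366.

366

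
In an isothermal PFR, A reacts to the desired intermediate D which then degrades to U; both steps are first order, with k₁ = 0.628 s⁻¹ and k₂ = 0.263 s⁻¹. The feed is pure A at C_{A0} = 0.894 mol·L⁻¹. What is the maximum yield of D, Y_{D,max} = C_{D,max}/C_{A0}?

At the optimum, C_{D,max}/C_{A0} = (k₁/k₂)^[k₂/(k₂−k₁)].
= (0.628/0.263)^(0.263/(0.263−0.628)) = (2.388)^(-0.7205) = 0.5341.

0.534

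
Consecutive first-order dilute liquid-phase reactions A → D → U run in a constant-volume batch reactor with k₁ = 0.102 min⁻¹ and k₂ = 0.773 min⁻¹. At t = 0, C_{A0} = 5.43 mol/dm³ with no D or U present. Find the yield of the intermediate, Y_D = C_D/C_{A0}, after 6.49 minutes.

0.0774

Solving the coupled first-order balances gives C_D(t) = [k₁/(k₂−k₁)]·C_{A0}·(e^(−k₁t) − e^(−k₂t)).
e^(−k₁t) = e^(−0.102×6.49) = e^(−0.6620) = 0.5158; e^(−k₂t) = e^(−5.017) = 0.006626.
C_D = 0.102×5.43/(0.773−0.102) × (0.5158−0.006626) = 0.8254×0.5092 = 0.4203 mol/dm³.
Y_D = C_D/C_{A0} = 0.4203/5.43 = 0.0774.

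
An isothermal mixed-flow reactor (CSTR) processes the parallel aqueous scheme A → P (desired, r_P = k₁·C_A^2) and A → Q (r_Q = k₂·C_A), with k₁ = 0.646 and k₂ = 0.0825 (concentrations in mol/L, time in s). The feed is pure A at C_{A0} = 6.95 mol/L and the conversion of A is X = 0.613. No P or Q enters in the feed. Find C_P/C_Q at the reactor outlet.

21.1

Exit C_A = C_{A0}(1−X) = 6.95×0.387 = 2.690 mol/L.
Rates in a CSTR are evaluated at the outlet concentration: r_P = 0.646×2.690^2 = 4.673, r_Q = 0.0825×2.690 = 0.2219.
Overall selectivity = C_P/C_Q = r_Pτ/(r_Qτ) = r_P/r_Q = 21.1.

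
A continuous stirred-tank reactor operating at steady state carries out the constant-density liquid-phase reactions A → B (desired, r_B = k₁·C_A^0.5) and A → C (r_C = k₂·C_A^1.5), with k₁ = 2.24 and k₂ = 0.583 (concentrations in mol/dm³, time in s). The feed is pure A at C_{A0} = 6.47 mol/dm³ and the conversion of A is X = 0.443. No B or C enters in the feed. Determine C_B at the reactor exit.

Exit C_A = C_{A0}(1−X) = 6.47×0.557 = 3.604 mol/dm³.
In a CSTR the entire volume is at exit conditions, so r_B = 2.24×3.604^0.5 = 4.252 and r_C = 0.583×3.604^1.5 = 3.988.
Fraction of consumed A going to B: r_B/(r_B+r_C) = 0.5160.
C_B = 0.5160·C_{A0}·X = 0.5160×6.47×0.443 = 1.48 mol/dm³.

1.48 mol/dm³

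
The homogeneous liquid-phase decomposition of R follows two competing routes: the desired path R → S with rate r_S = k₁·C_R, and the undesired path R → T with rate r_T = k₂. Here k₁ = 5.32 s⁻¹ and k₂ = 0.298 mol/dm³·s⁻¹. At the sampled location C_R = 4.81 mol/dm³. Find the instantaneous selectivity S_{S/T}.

85.9

S_{S/T} = r_S/r_T = (k₁·C_R)/(k₂) = (k₁/k₂)·C_R.
= (5.32×4.810) / (0.298) = 25.59/0.2980 = 85.9.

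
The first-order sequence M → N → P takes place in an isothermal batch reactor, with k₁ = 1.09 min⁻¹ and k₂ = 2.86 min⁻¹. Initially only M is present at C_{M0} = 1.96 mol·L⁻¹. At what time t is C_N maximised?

Setting dC_N/dt = 0 gives t_opt = ln(k₂/k₁)/(k₂−k₁).
= ln(2.86/1.09)/(2.86−1.09) = ln(2.624)/1.770 = 0.9646/1.770 = 0.545 min.

0.545 min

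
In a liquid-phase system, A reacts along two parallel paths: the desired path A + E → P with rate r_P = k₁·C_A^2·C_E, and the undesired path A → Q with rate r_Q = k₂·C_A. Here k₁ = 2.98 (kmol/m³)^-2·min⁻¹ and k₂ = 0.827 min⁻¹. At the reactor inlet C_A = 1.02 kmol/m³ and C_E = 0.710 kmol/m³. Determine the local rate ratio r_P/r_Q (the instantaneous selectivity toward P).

2.61

S_{P/Q} = r_P/r_Q = (k₁·C_A^2·C_E)/(k₂·C_A) = (k₁/k₂)·C_A·C_E.
= (2.98×1.020^2×0.7100) / (0.827×1.020) = 2.201/0.8435 = 2.61.
Since the desired path is higher order in A, keeping C_A high (PFR or concentrated feed) favours P.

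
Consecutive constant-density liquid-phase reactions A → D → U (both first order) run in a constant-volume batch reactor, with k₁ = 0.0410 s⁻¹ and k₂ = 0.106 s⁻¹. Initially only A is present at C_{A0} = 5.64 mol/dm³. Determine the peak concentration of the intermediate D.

1.20 mol/dm³

At the optimum, C_{D,max}/C_{A0} = (k₁/k₂)^[k₂/(k₂−k₁)].
= (0.0410/0.106)^(0.106/(0.106−0.0410)) = (0.3868)^(1.631) = 0.2125.
C_{D,max} = 0.2125×5.64 = 1.20 mol/dm³.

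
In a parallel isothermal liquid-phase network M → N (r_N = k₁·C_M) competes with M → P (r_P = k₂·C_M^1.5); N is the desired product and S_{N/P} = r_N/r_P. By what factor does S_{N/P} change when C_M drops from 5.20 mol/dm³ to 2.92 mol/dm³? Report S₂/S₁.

S_{N/P} = (k₁/k₂)·C_M^-0.5, so S₂/S₁ = (C_{M,2}/C_{M,1})^-0.5.
= (2.92/5.20)^(-0.5) = (0.5615)^(-0.5) = 1.33.
Selectivity toward N rises as C_M falls — low-concentration operation is favoured.

1.33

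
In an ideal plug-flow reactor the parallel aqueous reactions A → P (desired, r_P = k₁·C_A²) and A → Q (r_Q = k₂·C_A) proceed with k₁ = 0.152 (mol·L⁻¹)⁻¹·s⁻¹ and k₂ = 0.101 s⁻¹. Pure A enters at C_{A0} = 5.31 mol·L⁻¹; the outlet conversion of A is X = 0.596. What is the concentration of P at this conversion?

2.66 mol·L⁻¹

C_A = C_{A0}(1−X) = 2.145 mol·L⁻¹.
Along a PFR/batch, dC_Q/dC_A = −r_Q/(r_P+r_Q) = −k₂/(k₂+k₁·C_A).
Integrating from C_{A0} to C_A: C_Q = (0.101/0.152)·ln[(0.101+0.152·5.31)/(0.101+0.152·2.15)] = 0.6645·ln(0.9081/0.4271) = 0.5013 mol·L⁻¹.
Then C_P = (C_{A0}−C_A) − C_Q = 3.165 − 0.5013 = 2.663 mol·L⁻¹.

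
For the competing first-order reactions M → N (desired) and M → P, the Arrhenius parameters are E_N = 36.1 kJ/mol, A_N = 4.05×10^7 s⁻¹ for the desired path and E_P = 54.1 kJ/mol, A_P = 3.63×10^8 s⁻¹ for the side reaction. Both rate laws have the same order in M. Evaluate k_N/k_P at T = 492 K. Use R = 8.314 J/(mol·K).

Since both paths have the same order in M, the concentration cancels and S_{N/P} = k_N/k_P = (A_N/A_P)·exp[(E_P−E_N)/(RT)].
(E_P−E_N)/(RT) = (54.1−36.1)×10³/(8.314×492) = 18000/4090 = 4.400.
k_N/k_P = (4.05×10^7/3.63×10^8)·exp(4.400) = 0.1116 × 81.49 = 9.09.
Since E_N < E_P, lowering the temperature improves selectivity toward N.

9.09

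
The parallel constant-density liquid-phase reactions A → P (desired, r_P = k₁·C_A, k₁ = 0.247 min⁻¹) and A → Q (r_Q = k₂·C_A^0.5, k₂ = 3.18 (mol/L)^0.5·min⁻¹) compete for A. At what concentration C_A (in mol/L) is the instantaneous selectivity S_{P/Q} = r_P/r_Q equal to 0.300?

14.9 mol/L

S_{P/Q} = (k₁/k₂)·C_A^0.5 ⇒ C_A = (S·k₂/k₁)^(2).
= (0.300×3.18/0.247)^(2) = (3.862)^(2) = 14.9 mol/L.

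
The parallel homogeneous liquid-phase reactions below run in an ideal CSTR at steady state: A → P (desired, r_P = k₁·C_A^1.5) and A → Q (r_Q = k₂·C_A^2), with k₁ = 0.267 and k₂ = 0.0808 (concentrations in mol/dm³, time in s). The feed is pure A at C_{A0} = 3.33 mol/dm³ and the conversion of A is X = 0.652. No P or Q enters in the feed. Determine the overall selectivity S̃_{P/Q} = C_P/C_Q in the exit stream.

3.07

Exit C_A = C_{A0}(1−X) = 3.33×0.348 = 1.159 mol/dm³.
Rates in a CSTR are evaluated at the outlet concentration: r_P = 0.267×1.159^1.5 = 0.3331, r_Q = 0.0808×1.159^2 = 0.1085.
Overall selectivity = C_P/C_Q = r_Pτ/(r_Qτ) = r_P/r_Q = 3.07.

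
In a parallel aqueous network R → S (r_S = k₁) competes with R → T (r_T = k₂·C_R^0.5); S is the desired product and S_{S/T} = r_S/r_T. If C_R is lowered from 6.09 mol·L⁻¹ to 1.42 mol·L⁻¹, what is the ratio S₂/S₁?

S_{S/T} = (k₁/k₂)·C_R^-0.5, so S₂/S₁ = (C_{R,2}/C_{R,1})^-0.5.
= (1.42/6.09)^(-0.5) = (0.2332)^(-0.5) = 2.07.
Selectivity toward S rises as C_R falls — low-concentration operation is favoured.

2.07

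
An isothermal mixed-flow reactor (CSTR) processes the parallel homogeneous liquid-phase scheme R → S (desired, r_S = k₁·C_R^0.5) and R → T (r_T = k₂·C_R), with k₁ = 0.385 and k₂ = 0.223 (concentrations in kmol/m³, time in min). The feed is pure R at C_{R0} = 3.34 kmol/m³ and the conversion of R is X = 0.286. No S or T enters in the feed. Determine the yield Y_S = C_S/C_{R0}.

0.151

Exit C_R = C_{R0}(1−X) = 3.34×0.714 = 2.385 kmol/m³.
A CSTR operates uniformly at the exit composition, giving r_S = 0.5945 and r_T = 0.5318 (each k·C_R^n at C_R = 2.385).
Fraction of consumed R going to S: r_S/(r_S+r_T) = 0.5279.
C_S = 0.5279·C_{R0}·X = 0.5279×3.34×0.286 = 0.504 kmol/m³; Y_S = C_S/C_{R0} = 0.151.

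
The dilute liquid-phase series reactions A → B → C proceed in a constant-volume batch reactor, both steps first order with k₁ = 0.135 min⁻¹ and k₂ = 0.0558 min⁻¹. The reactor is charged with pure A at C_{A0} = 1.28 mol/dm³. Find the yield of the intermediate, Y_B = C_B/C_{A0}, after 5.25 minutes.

0.433

The intermediate concentration in a first-order A→B→C sequence is C_B = k₁C_{A0}(e^(−k₁t) − e^(−k₂t))/(k₂−k₁).
e^(−k₁t) = e^(−0.135×5.25) = e^(−0.7087) = 0.4923; e^(−k₂t) = e^(−0.2929) = 0.7461.
C_B = 0.135×1.28/(0.0558−0.135) × (0.4923−0.7461) = (-2.182)×(-0.2538) = 0.5537 mol/dm³.
Y_B = C_B/C_{A0} = 0.5537/1.28 = 0.433.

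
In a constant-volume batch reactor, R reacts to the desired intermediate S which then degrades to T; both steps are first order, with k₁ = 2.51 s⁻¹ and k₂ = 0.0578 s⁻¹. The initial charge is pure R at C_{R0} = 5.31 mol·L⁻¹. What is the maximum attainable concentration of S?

Evaluating C_S at t_opt = ln(k₂/k₁)/(k₂−k₁) gives C_{S,max}/C_{R0} = (k₁/k₂)^[k₂/(k₂−k₁)].
= (2.51/0.0578)^(0.0578/(0.0578−2.51)) = (43.43)^(-0.02357) = 0.9149.
C_{S,max} = 0.9149×5.31 = 4.86 mol·L⁻¹.

4.86 mol·L⁻¹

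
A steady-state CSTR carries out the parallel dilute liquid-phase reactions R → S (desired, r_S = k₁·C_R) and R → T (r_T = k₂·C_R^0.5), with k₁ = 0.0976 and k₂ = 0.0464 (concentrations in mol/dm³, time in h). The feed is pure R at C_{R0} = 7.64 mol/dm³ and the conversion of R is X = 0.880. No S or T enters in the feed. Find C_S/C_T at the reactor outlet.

Exit C_R = C_{R0}(1−X) = 7.64×0.120 = 0.9168 mol/dm³.
Rates in a CSTR are evaluated at the outlet concentration: r_S = 0.0976×0.9168 = 0.08948, r_T = 0.0464×0.9168^0.5 = 0.04443.
Overall selectivity = C_S/C_T = r_Sτ/(r_Tτ) = r_S/r_T = 2.01.

2.01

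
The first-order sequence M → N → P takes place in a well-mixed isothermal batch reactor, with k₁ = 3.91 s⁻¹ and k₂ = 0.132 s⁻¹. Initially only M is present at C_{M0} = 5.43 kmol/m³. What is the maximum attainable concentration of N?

Evaluating C_N at t_opt = ln(k₂/k₁)/(k₂−k₁) gives C_{N,max}/C_{M0} = (k₁/k₂)^[k₂/(k₂−k₁)].
= (3.91/0.132)^(0.132/(0.132−3.91)) = (29.62)^(-0.03494) = 0.8883.
C_{N,max} = 0.8883×5.43 = 4.82 kmol/m³.

4.82 kmol/m³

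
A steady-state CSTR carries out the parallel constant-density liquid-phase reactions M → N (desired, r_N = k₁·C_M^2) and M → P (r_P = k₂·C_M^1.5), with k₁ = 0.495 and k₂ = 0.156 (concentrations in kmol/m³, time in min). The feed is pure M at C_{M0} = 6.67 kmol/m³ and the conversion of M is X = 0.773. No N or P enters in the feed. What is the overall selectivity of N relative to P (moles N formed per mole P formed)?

Exit C_M = C_{M0}(1−X) = 6.67×0.227 = 1.514 kmol/m³.
A CSTR operates uniformly at the exit composition, giving r_N = 1.135 and r_P = 0.2906 (each k·C_M^n at C_M = 1.514).
Overall selectivity = C_N/C_P = r_Nτ/(r_Pτ) = r_N/r_P = 3.90.

3.90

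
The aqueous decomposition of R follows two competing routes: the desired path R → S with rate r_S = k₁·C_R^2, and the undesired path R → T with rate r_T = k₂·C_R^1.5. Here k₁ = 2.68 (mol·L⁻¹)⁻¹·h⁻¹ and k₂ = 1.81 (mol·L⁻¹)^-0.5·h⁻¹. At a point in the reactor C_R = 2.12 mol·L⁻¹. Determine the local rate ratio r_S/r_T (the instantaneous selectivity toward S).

2.16

S_{S/T} = r_S/r_T = (k₁·C_R^2)/(k₂·C_R^1.5) = (k₁/k₂)·C_R^0.5.
= (2.68×2.120^2) / (1.81×2.120^1.5) = 12.04/5.587 = 2.16.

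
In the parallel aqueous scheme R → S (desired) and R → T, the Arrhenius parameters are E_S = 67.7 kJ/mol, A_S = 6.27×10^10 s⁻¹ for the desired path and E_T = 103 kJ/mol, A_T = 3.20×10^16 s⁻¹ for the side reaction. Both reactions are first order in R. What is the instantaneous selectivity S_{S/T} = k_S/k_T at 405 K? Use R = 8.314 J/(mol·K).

0.0700

k_S/k_T = (A_S/A_T)·exp[−(E_S−E_T)/(RT)] = (A_S/A_T)·exp[(E_T−E_S)/(RT)].
(E_T−E_S)/(RT) = (103−67.7)×10³/(8.314×405) = 35300/3367 = 10.48.
k_S/k_T = (6.27×10^10/3.20×10^16)·exp(10.48) = 1.959×10^-6 × 35724 = 0.0700.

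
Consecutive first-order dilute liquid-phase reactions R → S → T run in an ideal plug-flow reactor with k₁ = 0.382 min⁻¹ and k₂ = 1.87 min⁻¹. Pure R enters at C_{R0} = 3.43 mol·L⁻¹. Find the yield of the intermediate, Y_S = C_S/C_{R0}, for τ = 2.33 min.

0.102

For first-order series with pure R initially, C_S(τ) = k₁C_{R0}/(k₂−k₁)·(e^(−k₁τ) − e^(−k₂τ)).
e^(−k₁τ) = e^(−0.382×2.33) = e^(−0.8901) = 0.4106; e^(−k₂τ) = e^(−4.357) = 0.01282.
C_S = 0.382×3.43/(1.87−0.382) × (0.4106−0.01282) = 0.8806×0.3978 = 0.3503 mol·L⁻¹.
Y_S = C_S/C_{R0} = 0.3503/3.43 = 0.102.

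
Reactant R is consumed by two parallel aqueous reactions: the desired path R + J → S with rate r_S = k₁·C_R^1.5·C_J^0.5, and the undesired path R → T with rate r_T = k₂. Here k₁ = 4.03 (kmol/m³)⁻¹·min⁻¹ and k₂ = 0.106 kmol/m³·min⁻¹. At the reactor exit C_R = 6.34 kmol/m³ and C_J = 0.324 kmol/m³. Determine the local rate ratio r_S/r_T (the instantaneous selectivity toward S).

S_{S/T} = r_S/r_T = (k₁·C_R^1.5·C_J^0.5)/(k₂) = (k₁/k₂)·C_R^1.5·C_J^0.5.
= (4.03×6.340^1.5×0.3240^0.5) / (0.106) = 36.62/0.1060 = 345.
Since the desired path is higher order in R, keeping C_R high (PFR or concentrated feed) favours S.

345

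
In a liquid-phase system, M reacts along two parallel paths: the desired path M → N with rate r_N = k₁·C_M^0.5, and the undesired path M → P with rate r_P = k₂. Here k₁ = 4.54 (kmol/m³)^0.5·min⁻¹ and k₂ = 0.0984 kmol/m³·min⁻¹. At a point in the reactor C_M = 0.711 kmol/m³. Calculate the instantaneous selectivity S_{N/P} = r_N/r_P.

S_{N/P} = r_N/r_P = (k₁·C_M^0.5)/(k₂) = (k₁/k₂)·C_M^0.5.
= (4.54×0.7110^0.5) / (0.0984) = 3.828/0.09840 = 38.9.
Since the desired path is higher order in M, keeping C_M high (PFR or concentrated feed) favours N.

38.9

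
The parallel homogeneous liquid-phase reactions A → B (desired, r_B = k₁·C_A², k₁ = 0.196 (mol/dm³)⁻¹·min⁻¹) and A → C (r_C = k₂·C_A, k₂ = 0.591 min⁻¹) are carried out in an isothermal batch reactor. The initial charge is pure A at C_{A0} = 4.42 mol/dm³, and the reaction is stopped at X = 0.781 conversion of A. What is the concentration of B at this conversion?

1.57 mol/dm³

C_A = C_{A0}(1−X) = 0.9680 mol/dm³.
Along a PFR/batch, dC_C/dC_A = −r_C/(r_B+r_C) = −k₂/(k₂+k₁·C_A).
Integrating from C_{A0} to C_A: C_C = (0.591/0.196)·ln[(0.591+0.196·4.42)/(0.591+0.196·0.968)] = 3.015·ln(1.457/0.7807) = 1.882 mol/dm³.
Then C_B = (C_{A0}−C_A) − C_C = 3.452 − 1.882 = 1.570 mol/dm³.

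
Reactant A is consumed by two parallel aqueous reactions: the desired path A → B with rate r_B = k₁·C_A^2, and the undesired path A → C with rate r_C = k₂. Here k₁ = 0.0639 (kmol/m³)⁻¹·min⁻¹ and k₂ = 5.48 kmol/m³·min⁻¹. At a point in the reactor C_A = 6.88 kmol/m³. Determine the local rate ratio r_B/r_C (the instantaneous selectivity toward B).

0.552

S_{B/C} = r_B/r_C = (k₁·C_A^2)/(k₂) = (k₁/k₂)·C_A^2.
= (0.0639×6.880^2) / (5.48) = 3.025/5.480 = 0.552.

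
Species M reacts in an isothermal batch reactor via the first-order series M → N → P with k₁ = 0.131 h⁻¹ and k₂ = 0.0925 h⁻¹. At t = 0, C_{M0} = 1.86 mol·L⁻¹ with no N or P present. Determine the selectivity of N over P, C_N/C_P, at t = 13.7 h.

The intermediate concentration in a first-order A→B→C sequence is C_N = k₁C_{M0}(e^(−k₁t) − e^(−k₂t))/(k₂−k₁).
e^(−k₁t) = e^(−0.131×13.7) = e^(−1.795) = 0.1662; e^(−k₂t) = e^(−1.267) = 0.2816.
C_N = 0.131×1.86/(0.0925−0.131) × (0.1662−0.2816) = (-6.329)×(-0.1154) = 0.7305 mol·L⁻¹.
C_M = C_{M0}e^(−k₁t) = 0.3091 mol·L⁻¹, so C_P = C_{M0}−C_M−C_N = 0.8204 mol·L⁻¹; C_N/C_P = 0.890.

0.890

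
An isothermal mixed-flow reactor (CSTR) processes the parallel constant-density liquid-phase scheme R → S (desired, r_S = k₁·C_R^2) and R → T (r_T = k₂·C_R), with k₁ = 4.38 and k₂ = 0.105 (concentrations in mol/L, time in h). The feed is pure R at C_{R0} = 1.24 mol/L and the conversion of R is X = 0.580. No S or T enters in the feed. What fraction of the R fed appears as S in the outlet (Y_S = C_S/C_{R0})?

0.554

Exit C_R = C_{R0}(1−X) = 1.24×0.420 = 0.5208 mol/L.
In a CSTR the entire volume is at exit conditions, so r_S = 4.38×0.5208^2 = 1.188 and r_T = 0.105×0.5208 = 0.05468.
Fraction of consumed R going to S: r_S/(r_S+r_T) = 0.9560.
C_S = 0.9560·C_{R0}·X = 0.9560×1.24×0.580 = 0.688 mol/L; Y_S = C_S/C_{R0} = 0.554.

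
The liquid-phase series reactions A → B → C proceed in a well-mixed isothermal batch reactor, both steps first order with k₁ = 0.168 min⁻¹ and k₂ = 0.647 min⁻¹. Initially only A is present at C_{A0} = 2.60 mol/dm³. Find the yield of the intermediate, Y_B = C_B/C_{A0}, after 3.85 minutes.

0.155

The intermediate concentration in a first-order A→B→C sequence is C_B = k₁C_{A0}(e^(−k₁t) − e^(−k₂t))/(k₂−k₁).
e^(−k₁t) = e^(−0.168×3.85) = e^(−0.6468) = 0.5237; e^(−k₂t) = e^(−2.491) = 0.08283.
C_B = 0.168×2.60/(0.647−0.168) × (0.5237−0.08283) = 0.9119×0.4409 = 0.4020 mol/dm³.
Y_B = C_B/C_{A0} = 0.4020/2.60 = 0.155.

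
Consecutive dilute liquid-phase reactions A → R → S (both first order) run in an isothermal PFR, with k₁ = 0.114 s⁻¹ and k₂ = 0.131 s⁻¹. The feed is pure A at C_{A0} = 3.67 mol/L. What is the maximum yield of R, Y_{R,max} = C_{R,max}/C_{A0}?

For a first-order series the maximum intermediate yield is C_{R,max}/C_{A0} = (k₁/k₂)^[k₂/(k₂−k₁)].
= (0.114/0.131)^(0.131/(0.131−0.114)) = (0.8702)^(7.706) = 0.3426.

0.343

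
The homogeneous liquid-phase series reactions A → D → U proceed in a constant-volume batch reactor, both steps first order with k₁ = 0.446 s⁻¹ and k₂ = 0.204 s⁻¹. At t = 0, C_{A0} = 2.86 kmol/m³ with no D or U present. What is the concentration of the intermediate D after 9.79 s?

Solving the coupled first-order balances gives C_D(t) = [k₁/(k₂−k₁)]·C_{A0}·(e^(−k₁t) − e^(−k₂t)).
e^(−k₁t) = e^(−0.446×9.79) = e^(−4.366) = 0.01270; e^(−k₂t) = e^(−1.997) = 0.1357.
C_D = 0.446×2.86/(0.204−0.446) × (0.01270−0.1357) = (-5.271)×(-0.1230) = 0.6484 kmol/m³.

0.648 kmol/m³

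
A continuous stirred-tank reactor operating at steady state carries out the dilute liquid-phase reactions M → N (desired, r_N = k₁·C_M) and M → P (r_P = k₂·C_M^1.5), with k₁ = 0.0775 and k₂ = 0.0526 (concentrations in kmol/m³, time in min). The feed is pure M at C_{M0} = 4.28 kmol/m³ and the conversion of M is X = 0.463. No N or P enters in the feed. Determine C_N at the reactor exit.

0.977 kmol/m³

Exit C_M = C_{M0}(1−X) = 4.28×0.537 = 2.298 kmol/m³.
Rates in a CSTR are evaluated at the outlet concentration: r_N = 0.0775×2.298 = 0.1781, r_P = 0.0526×2.298^1.5 = 0.1833.
Fraction of consumed M going to N: r_N/(r_N+r_P) = 0.4929.
C_N = 0.4929·C_{M0}·X = 0.4929×4.28×0.463 = 0.977 kmol/m³.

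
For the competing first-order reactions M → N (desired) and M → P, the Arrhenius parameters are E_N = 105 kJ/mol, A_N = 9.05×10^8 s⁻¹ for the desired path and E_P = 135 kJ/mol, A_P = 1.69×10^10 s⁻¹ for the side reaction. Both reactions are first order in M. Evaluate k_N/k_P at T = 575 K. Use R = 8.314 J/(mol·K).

k_N/k_P = (A_N/A_P)·exp[−(E_N−E_P)/(RT)] = (A_N/A_P)·exp[(E_P−E_N)/(RT)].
(E_P−E_N)/(RT) = (135−105)×10³/(8.314×575) = 30000/4781 = 6.275.
k_N/k_P = (9.05×10^8/1.69×10^10)·exp(6.275) = 0.05355 × 531.4 = 28.5.

28.5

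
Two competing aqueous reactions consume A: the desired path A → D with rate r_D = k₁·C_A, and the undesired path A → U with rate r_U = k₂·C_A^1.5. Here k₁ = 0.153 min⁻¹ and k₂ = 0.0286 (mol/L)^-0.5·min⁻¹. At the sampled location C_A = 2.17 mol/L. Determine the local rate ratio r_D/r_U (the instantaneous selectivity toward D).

S_{D/U} = r_D/r_U = (k₁·C_A)/(k₂·C_A^1.5) = (k₁/k₂)·C_A^-0.5.
= (0.153×2.170) / (0.0286×2.170^1.5) = 0.3320/0.09142 = 3.63.
The undesired path is higher order in A, so low C_A (CSTR or dilute feed) favours D.

3.63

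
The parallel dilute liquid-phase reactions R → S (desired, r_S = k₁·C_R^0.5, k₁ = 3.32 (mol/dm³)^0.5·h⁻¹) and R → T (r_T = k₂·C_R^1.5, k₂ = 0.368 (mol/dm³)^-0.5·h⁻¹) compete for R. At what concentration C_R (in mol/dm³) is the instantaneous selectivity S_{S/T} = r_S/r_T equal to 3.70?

S_{S/T} = (k₁/k₂)·C_R⁻¹ ⇒ C_R = (S·k₂/k₁)^(-1).
= (3.70×0.368/3.32)^(-1) = (0.4101)^(-1) = 2.44 mol/dm³.

2.44 mol/dm³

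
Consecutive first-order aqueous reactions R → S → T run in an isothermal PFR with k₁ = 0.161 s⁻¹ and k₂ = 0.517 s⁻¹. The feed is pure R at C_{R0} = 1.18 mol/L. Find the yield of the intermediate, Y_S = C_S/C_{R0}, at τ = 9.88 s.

0.0894

Solving the coupled first-order balances gives C_S(τ) = [k₁/(k₂−k₁)]·C_{R0}·(e^(−k₁τ) − e^(−k₂τ)).
e^(−k₁τ) = e^(−0.161×9.88) = e^(−1.591) = 0.2038; e^(−k₂τ) = e^(−5.108) = 0.006048.
C_S = 0.161×1.18/(0.517−0.161) × (0.2038−0.006048) = 0.5337×0.1977 = 0.1055 mol/L.
Y_S = C_S/C_{R0} = 0.1055/1.18 = 0.0894.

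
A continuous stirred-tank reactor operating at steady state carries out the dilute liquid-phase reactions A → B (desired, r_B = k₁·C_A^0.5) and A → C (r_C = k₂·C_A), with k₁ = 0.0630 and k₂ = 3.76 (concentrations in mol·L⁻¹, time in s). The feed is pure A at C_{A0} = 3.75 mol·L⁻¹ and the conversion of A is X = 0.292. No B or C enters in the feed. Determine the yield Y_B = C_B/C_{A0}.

0.00297

Exit C_A = C_{A0}(1−X) = 3.75×0.708 = 2.655 mol·L⁻¹.
In a CSTR the entire volume is at exit conditions, so r_B = 0.0630×2.655^0.5 = 0.1027 and r_C = 3.76×2.655 = 9.983.
Fraction of consumed A going to B: r_B/(r_B+r_C) = 0.01018.
C_B = 0.01018·C_{A0}·X = 0.01018×3.75×0.292 = 0.0111 mol·L⁻¹; Y_B = C_B/C_{A0} = 0.00297.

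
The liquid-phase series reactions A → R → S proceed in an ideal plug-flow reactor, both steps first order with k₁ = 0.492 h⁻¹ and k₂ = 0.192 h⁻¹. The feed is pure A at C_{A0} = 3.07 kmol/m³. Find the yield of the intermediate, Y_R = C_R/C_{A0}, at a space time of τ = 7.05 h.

The intermediate concentration in a first-order A→B→C sequence is C_R = k₁C_{A0}(e^(−k₁τ) − e^(−k₂τ))/(k₂−k₁).
e^(−k₁τ) = e^(−0.492×7.05) = e^(−3.469) = 0.03116; e^(−k₂τ) = e^(−1.354) = 0.2583.
C_R = 0.492×3.07/(0.192−0.492) × (0.03116−0.2583) = (-5.035)×(-0.2271) = 1.144 kmol/m³.
Y_R = C_R/C_{A0} = 1.144/3.07 = 0.373.

0.373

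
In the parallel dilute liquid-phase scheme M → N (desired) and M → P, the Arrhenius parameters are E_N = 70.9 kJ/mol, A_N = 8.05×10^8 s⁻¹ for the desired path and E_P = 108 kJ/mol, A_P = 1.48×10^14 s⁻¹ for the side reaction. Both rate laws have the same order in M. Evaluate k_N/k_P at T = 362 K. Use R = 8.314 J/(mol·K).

1.23

With equal orders, S_{N/P} = k_N/k_P = (A_N/A_P)·exp[(E_P−E_N)/(RT)].
(E_P−E_N)/(RT) = (108−70.9)×10³/(8.314×362) = 37100/3010 = 12.33.
k_N/k_P = (8.05×10^8/1.48×10^14)·exp(12.33) = 5.439×10^-6 × 2.257×10^5 = 1.23.
Since E_N < E_P, lowering the temperature improves selectivity toward N.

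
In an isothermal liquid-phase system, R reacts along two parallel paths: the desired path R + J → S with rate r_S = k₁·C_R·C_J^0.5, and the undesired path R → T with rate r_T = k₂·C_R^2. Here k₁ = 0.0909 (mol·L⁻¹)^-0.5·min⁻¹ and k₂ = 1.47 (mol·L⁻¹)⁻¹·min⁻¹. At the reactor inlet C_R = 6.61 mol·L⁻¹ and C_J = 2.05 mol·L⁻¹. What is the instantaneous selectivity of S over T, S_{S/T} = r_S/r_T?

0.0134

S_{S/T} = r_S/r_T = (k₁·C_R·C_J^0.5)/(k₂·C_R^2) = (k₁/k₂)·C_R⁻¹·C_J^0.5.
= (0.0909×6.610×2.050^0.5) / (1.47×6.610^2) = 0.8603/64.23 = 0.0134.
The undesired path is higher order in R, so low C_R (CSTR or dilute feed) favours S.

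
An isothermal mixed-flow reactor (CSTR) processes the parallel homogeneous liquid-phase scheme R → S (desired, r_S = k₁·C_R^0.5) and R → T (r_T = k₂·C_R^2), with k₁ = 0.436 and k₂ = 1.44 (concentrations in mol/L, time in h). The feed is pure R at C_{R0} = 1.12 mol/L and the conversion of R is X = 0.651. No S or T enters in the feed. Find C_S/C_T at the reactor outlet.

Exit C_R = C_{R0}(1−X) = 1.12×0.349 = 0.3909 mol/L.
A CSTR operates uniformly at the exit composition, giving r_S = 0.2726 and r_T = 0.2200 (each k·C_R^n at C_R = 0.3909).
Overall selectivity = C_S/C_T = r_Sτ/(r_Tτ) = r_S/r_T = 1.24.

1.24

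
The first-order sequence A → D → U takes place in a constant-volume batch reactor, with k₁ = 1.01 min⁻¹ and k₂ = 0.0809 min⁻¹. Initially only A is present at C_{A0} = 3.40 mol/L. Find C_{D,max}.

For a first-order series the maximum intermediate yield is C_{D,max}/C_{A0} = (k₁/k₂)^[k₂/(k₂−k₁)].
= (1.01/0.0809)^(0.0809/(0.0809−1.01)) = (12.48)^(-0.08707) = 0.8027.
C_{D,max} = 0.8027×3.40 = 2.73 mol/L.

2.73 mol/L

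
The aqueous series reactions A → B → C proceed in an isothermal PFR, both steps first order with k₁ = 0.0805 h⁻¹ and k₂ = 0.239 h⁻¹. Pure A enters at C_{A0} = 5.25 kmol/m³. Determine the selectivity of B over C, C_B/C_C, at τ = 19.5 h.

0.146

The intermediate concentration in a first-order A→B→C sequence is C_B = k₁C_{A0}(e^(−k₁τ) − e^(−k₂τ))/(k₂−k₁).
e^(−k₁τ) = e^(−0.0805×19.5) = e^(−1.570) = 0.2081; e^(−k₂τ) = e^(−4.660) = 0.009462.
C_B = 0.0805×5.25/(0.239−0.0805) × (0.2081−0.009462) = 2.666×0.1986 = 0.5296 kmol/m³.
C_A = C_{A0}e^(−k₁τ) = 1.093 kmol/m³, so C_C = C_{A0}−C_A−C_B = 3.628 kmol/m³; C_B/C_C = 0.146.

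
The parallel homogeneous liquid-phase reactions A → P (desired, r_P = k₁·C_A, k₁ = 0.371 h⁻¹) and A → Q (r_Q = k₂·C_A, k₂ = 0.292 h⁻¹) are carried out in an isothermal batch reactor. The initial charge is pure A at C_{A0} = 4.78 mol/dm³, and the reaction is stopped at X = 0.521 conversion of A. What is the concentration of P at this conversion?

C_A = C_{A0}(1−X) = 2.290 mol/dm³.
Both paths are first order in A, so the instantaneous fraction to P is constant: dC_P/d(−C_A) = k₁/(k₁+k₂) = 0.5596.
C_P = 0.5596·(C_{A0}−C_A) = 0.5596×2.490 = 1.39 mol/dm³.

1.39 mol/dm³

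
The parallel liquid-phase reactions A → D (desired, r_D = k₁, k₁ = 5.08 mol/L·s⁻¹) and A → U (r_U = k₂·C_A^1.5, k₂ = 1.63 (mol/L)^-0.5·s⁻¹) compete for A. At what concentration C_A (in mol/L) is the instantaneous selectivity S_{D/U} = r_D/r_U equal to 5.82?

S_{D/U} = (k₁/k₂)·C_A^-1.5 ⇒ C_A = (S·k₂/k₁)^(1/(-1.5)).
= (5.82×1.63/5.08)^(-0.6667) = (1.867)^(-0.6667) = 0.659 mol/L.

0.659 mol/L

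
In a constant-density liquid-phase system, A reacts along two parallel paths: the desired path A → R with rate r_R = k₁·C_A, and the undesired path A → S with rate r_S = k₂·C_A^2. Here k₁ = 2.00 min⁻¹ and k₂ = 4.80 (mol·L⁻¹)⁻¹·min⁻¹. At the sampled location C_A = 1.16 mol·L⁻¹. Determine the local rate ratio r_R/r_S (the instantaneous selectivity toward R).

S_{R/S} = r_R/r_S = (k₁·C_A)/(k₂·C_A^2) = (k₁/k₂)·C_A⁻¹.
= (2.00×1.160) / (4.80×1.160^2) = 2.320/6.459 = 0.359.
The undesired path is higher order in A, so low C_A (CSTR or dilute feed) favours R.

0.359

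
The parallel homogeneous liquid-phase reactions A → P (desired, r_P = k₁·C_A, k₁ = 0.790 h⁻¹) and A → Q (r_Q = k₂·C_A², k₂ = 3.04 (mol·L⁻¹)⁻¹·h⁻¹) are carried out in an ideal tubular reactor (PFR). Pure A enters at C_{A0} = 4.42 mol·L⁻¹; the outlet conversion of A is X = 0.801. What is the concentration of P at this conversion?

0.367 mol·L⁻¹

C_A = C_{A0}(1−X) = 0.8796 mol·L⁻¹.
Along a PFR/batch, dC_P/dC_A = −r_P/(r_P+r_Q) = −k₁/(k₁+k₂·C_A).
Integrating from C_{A0} to C_A: C_P = (0.790/3.04)·ln[(0.790+3.04·4.42)/(0.790+3.04·0.880)] = 0.2599·ln(14.23/3.464) = 0.3671 mol·L⁻¹.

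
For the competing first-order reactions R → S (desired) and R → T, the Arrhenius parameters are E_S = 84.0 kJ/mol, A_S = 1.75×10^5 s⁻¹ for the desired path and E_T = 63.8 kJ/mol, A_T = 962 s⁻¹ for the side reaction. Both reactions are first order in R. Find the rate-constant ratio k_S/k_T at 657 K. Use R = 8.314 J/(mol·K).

4.51

With equal orders, S_{S/T} = k_S/k_T = (A_S/A_T)·exp[(E_T−E_S)/(RT)].
(E_T−E_S)/(RT) = (63.8−84.0)×10³/(8.314×657) = -20200/5462 = -3.698.
k_S/k_T = (1.75×10^5/962)·exp(-3.698) = 181.9 × 0.02477 = 4.51.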